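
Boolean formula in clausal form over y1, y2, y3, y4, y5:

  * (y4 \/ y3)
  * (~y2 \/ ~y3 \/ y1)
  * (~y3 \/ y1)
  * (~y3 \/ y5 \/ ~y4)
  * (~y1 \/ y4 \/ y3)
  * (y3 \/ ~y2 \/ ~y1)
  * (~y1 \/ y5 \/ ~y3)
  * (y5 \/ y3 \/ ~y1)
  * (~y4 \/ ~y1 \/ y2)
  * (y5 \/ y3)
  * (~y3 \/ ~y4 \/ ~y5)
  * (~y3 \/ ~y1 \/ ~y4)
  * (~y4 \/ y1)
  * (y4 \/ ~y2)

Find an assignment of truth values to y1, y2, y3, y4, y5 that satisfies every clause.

y1=True  y2=False  y3=True  y4=False  y5=True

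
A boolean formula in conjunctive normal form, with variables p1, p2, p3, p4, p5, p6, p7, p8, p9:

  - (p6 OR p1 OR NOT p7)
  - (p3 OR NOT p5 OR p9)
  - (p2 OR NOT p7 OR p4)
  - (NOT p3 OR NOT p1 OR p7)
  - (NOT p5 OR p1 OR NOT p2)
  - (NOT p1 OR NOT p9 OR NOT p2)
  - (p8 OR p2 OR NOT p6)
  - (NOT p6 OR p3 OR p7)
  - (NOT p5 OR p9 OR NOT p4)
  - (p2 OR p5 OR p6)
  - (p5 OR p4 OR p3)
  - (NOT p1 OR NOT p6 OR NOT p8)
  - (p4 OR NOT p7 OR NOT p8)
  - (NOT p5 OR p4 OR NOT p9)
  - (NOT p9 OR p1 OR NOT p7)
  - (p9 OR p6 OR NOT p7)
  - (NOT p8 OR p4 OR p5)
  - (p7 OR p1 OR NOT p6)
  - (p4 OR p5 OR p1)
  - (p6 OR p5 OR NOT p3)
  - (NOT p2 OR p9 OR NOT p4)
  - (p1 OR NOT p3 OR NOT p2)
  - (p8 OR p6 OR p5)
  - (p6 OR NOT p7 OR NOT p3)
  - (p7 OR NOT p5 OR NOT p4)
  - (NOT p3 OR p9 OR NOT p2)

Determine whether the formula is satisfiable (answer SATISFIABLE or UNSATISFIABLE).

SATISFIABLE

Try p1 = False.
Set p2 = False and propagate.
The remaining clauses are satisfied by p3 = True, p4 = True, p5 = False, p6 = True, p7 = True, p8 = True, p9 = False.
So p1 = False, p2 = False, p3 = True, p4 = True, p5 = False, p6 = True, p7 = True, p8 = True, p9 = False is a satisfying assignment.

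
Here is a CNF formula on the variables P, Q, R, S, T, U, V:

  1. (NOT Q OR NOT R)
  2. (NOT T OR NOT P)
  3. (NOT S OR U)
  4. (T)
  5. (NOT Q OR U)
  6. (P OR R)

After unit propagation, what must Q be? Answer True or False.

Unit clause (T) sets T = True.
(NOT T OR NOT P): since T = True, the clause reduces to (NOT P). P = False.
(P OR R): since P = False, the clause reduces to (R). R = True.
(NOT Q OR NOT R) with R = True leaves only NOT Q, so Q = False.

False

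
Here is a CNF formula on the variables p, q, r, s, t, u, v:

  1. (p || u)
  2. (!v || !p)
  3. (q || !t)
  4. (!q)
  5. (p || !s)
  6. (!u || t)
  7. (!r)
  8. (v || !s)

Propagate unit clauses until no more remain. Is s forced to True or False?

Unit clause (!q) sets q = False.
(q || !t): since q = False, the clause reduces to (!t). t = False.
From (!u || t) and t = False: u = False.
In (p || u), u is now false; p must hold, so p = True.
In (!v || !p), !p is now false; !v must hold, so v = False.
(!r) is a unit clause: r = False.
From (v || !s) and v = False: s = False.

False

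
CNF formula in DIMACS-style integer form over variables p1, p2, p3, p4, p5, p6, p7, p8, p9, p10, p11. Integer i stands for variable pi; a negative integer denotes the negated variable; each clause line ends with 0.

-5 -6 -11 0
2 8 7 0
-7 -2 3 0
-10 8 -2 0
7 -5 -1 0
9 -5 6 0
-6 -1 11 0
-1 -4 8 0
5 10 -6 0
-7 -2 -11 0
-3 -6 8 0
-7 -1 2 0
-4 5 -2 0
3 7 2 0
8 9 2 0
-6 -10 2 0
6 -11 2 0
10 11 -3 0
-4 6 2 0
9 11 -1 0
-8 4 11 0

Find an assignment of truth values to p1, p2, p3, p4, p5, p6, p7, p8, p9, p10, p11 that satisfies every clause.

Pure literal: p1 appears only negated; assign p1 = False.
p9 occurs only positively in the remaining clauses — set p9 = True.
Try p2 = True.
Try p3 = False.
  then p7 is forced to False.
The remaining clauses are satisfied by p4 = True, p5 = True, p6 = False, p8 = True, p10 = True, p11 = True.
Every clause has at least one true literal under this assignment.

p1=False, p2=True, p3=False, p4=True, p5=True, p6=False, p7=False, p8=True, p9=True, p10=True, p11=True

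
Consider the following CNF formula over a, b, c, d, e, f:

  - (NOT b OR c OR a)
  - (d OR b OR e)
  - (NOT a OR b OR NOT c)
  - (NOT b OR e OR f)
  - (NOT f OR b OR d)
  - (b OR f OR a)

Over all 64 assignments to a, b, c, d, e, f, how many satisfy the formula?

27

Split on b, then a.
  b=T, a=T: c, d free; 3 ways for (e,f) × 2^2 = 12.
  b=T, a=F: d free; 3 ways for (c,e,f) × 2^1 = 6.
  b=F, a=T: 5 of the 16 assignments to (c,d,e,f) work.
  b=F, a=F: remaining (c,d,e,f) ∈ {(F,T,F,T); (F,T,T,T); (T,T,F,T); (T,T,T,T)} — 4.
Total: 12 + 6 + 5 + 4 = 27.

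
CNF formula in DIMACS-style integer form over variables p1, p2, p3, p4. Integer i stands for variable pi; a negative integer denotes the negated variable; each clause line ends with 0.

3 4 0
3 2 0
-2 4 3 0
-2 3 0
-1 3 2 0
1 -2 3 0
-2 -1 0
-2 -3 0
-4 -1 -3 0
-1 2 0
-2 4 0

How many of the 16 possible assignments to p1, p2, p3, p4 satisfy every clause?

2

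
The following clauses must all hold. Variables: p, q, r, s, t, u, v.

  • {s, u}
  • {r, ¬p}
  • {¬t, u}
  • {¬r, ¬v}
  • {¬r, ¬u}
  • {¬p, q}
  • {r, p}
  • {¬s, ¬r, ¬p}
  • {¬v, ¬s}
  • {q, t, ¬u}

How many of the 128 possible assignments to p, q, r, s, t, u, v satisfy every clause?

Satisfying assignments:
  p=F q=F r=T s=T t=F u=F v=F
  p=F q=T r=T s=T t=F u=F v=F
That's 2 in total.

2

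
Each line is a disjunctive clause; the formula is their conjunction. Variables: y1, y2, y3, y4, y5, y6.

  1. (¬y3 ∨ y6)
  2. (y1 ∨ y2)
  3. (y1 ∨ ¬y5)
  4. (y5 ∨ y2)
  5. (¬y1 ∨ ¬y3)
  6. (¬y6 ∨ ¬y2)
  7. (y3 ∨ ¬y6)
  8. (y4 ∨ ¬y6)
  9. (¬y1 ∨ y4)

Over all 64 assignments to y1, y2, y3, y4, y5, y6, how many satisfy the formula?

Satisfying assignments:
  y1=0 y2=1 y3=0 y4=0 y5=0 y6=0
  y1=0 y2=1 y3=0 y4=1 y5=0 y6=0
  y1=1 y2=0 y3=0 y4=1 y5=1 y6=0
  y1=1 y2=1 y3=0 y4=1 y5=0 y6=0
  y1=1 y2=1 y3=0 y4=1 y5=1 y6=0
That's 5 in total.

5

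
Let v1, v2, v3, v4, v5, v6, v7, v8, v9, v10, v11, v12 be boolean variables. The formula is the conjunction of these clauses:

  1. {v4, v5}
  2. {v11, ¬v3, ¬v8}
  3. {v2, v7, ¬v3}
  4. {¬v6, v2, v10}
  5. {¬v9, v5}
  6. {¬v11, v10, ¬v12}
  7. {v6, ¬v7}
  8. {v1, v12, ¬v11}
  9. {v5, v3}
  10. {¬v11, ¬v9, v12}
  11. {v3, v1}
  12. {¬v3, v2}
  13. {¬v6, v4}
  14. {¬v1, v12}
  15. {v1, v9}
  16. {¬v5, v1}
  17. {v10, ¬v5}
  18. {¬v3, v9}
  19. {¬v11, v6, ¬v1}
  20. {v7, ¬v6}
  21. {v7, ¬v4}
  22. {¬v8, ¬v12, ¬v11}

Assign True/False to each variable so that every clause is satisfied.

v2 occurs only positively in the remaining clauses — set v2 = True.
Pure literal: v8 appears only negated; assign v8 = False.
Try v1 = True.
  then v12 is forced to True.
For the remaining variables, v3 = False, v4 = True, v5 = True, v6 = True, v7 = True, v9 = False, v10 = True, v11 = True works.

v1=1, v2=1, v3=0, v4=1, v5=1, v6=1, v7=1, v8=0, v9=0, v10=1, v11=1, v12=1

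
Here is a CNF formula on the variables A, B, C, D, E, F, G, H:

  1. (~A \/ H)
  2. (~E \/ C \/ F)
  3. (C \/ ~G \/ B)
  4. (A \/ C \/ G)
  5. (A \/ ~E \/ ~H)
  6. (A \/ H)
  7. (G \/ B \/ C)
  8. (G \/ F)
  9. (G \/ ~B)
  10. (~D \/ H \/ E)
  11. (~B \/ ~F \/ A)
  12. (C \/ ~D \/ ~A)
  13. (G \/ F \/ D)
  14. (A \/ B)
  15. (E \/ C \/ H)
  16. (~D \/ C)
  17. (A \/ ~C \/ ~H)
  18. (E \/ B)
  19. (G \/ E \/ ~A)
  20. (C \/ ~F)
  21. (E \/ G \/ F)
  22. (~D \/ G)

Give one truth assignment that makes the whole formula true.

A=True, B=True, C=True, D=False, E=False, F=False, G=True, H=True

Check each clause:
  1. (~A \/ H) — H is true.
  2. (~E \/ F \/ C) — C is true.
  3. (~G \/ C \/ B) — B is true.
  4. (C \/ G \/ A) — A is true.
  5. (~H \/ A \/ ~E) — A is true.
  6. (A \/ H) — H is true.
  7. (G \/ B \/ C) — B is true.
  8. (F \/ G) — G is true.
  9. (G \/ ~B) — G is true.
  10. (~D \/ E \/ H) — H is true.
  11. (~F \/ A \/ ~B) — A is true.
  12. (C \/ ~D \/ ~A) — C is true.
  13. (G \/ D \/ F) — G is true.
  14. (A \/ B) — A is true.
  15. (E \/ H \/ C) — H is true.
  16. (C \/ ~D) — C is true.
  17. (~C \/ A \/ ~H) — A is true.
  18. (B \/ E) — B is true.
  19. (~A \/ E \/ G) — G is true.
  20. (~F \/ C) — ~F is true.
  21. (G \/ E \/ F) — G is true.
  22. (~D \/ G) — ~D is true.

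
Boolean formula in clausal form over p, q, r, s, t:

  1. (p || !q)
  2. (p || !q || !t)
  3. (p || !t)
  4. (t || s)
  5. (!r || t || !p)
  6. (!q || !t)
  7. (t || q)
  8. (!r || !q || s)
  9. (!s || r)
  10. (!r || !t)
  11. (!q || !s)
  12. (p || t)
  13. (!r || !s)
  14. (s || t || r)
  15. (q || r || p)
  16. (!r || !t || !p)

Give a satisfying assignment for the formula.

p = True, q = False, r = False, s = False, t = True

Set p = True and propagate.
For the remaining variables, q = False, r = False, s = False, t = True works.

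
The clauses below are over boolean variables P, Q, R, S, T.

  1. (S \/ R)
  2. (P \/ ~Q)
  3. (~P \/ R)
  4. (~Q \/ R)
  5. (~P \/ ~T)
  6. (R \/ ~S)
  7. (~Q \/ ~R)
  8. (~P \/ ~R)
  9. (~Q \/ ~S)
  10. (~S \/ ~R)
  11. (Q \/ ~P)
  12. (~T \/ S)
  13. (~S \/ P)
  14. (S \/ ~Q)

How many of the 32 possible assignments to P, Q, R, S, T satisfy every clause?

The models are:
  P=0 Q=0 R=1 S=0 T=0
That's 1 in total.

1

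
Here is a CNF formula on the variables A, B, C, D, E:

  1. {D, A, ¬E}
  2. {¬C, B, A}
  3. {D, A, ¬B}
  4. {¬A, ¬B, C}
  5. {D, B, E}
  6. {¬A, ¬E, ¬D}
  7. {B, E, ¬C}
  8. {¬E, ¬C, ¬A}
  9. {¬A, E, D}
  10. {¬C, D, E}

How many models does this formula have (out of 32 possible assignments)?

9

Case analysis on A and E:
  A=T, E=T: remaining (B,C,D) ∈ {(F,F,F)} — 1.
  A=T, E=F: remaining (B,C,D) ∈ {(F,F,T); (T,T,T)} — 2.
  A=F, E=T: remaining (B,C,D) ∈ {(F,F,T); (T,F,T); (T,T,T)} — 3.
  A=F, E=F: remaining (B,C,D) ∈ {(F,F,T); (T,F,T); (T,T,T)} — 3.
Total: 1 + 2 + 3 + 3 = 9.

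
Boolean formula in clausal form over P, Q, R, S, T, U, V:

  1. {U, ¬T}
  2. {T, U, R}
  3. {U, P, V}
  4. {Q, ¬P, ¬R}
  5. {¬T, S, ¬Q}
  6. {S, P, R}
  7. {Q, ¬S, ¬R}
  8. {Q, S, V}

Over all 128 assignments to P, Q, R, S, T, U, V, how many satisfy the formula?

Split on Q, then R.
  Q=1, R=1: 18 of the 32 assignments to (P,S,T,U,V) work.
  Q=1, R=0: V free; 5 ways for (P,S,T,U) × 2^1 = 10.
  Q=0, R=1: remaining (P,S,T,U,V) ∈ {(0,0,0,0,1); (0,0,0,1,1); (0,0,1,1,1)} — 3.
  Q=0, R=0: T free; 5 ways for (P,S,U,V) × 2^1 = 10.
Total: 18 + 10 + 3 + 10 = 41.

41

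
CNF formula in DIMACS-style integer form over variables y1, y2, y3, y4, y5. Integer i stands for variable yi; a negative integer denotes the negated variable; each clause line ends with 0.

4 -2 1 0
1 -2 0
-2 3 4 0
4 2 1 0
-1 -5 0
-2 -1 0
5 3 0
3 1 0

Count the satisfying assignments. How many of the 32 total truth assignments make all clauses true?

Satisfying assignments:
  y1=F y2=F y3=T y4=T y5=F
  y1=F y2=F y3=T y4=T y5=T
  y1=T y2=F y3=T y4=F y5=F
  y1=T y2=F y3=T y4=T y5=F
Count: 4.

4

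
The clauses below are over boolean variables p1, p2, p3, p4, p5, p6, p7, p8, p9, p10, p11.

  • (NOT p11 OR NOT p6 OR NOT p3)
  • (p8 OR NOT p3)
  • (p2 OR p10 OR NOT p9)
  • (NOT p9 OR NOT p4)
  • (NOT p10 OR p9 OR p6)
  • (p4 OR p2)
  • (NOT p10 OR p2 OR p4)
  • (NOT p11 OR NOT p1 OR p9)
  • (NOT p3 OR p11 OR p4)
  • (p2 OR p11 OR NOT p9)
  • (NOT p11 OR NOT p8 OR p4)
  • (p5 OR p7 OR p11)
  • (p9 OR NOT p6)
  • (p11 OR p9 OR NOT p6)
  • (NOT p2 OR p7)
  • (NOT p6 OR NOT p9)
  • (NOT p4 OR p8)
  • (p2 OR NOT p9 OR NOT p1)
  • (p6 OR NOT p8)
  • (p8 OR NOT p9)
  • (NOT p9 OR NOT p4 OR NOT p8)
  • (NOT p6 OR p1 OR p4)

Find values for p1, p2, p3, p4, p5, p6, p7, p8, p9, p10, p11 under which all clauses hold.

p3 occurs only negated in the remaining clauses — set p3 = False.
p5 occurs only positively in the remaining clauses — set p5 = True.
Set p1 = True and propagate.
Branch on p2: take p2 = True.
  then p7 is forced to True.
For the remaining variables, p4 = False, p6 = False, p8 = False, p9 = False, p10 = False, p11 = False works.
Every clause has at least one true literal under this assignment.

p1=True, p2=True, p3=False, p4=False, p5=True, p6=False, p7=True, p8=False, p9=False, p10=False, p11=False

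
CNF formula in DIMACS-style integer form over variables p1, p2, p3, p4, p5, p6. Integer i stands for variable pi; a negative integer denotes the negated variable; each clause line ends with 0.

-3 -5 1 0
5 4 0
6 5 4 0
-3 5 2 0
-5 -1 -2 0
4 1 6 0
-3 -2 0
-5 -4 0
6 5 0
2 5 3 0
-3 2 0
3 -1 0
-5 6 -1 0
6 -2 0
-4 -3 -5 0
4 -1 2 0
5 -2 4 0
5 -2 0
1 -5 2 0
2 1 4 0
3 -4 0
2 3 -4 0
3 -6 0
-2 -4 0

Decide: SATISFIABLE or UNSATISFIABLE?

UNSATISFIABLE

p2 = True:
  propagation gives p3=False, p1=False, p6=True; an empty clause results — contradiction.
p2 = False:
  propagation gives p3=False, p5=True, p4=False, p1=False; an empty clause results — contradiction.
Every branch closes, so no satisfying assignment exists.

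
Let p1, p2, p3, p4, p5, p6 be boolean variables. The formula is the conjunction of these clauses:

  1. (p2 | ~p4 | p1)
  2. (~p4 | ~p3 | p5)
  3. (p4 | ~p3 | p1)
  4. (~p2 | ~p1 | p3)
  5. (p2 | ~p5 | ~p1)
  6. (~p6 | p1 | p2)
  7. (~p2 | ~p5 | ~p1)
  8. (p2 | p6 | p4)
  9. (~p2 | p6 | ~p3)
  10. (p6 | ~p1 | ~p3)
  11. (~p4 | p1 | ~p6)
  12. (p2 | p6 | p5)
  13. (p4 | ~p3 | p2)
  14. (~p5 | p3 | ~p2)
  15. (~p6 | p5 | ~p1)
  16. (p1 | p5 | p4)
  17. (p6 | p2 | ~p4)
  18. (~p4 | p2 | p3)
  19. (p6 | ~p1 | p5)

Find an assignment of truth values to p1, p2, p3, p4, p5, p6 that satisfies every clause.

p1 = F, p2 = T, p3 = F, p4 = T, p5 = F, p6 = F

Check each clause:
  1. (p1 | ~p4 | p2) — p2 is true.
  2. (~p3 | ~p4 | p5) — ~p3 is true.
  3. (p1 | p4 | ~p3) — p4 is true.
  4. (~p1 | ~p2 | p3) — ~p1 is true.
  5. (p2 | ~p5 | ~p1) — p2 is true.
  6. (p1 | ~p6 | p2) — p2 is true.
  7. (~p5 | ~p1 | ~p2) — ~p5 is true.
  8. (p4 | p2 | p6) — p2 is true.
  9. (~p2 | ~p3 | p6) — ~p3 is true.
  10. (~p3 | ~p1 | p6) — ~p3 is true.
  11. (~p6 | ~p4 | p1) — ~p6 is true.
  12. (p6 | p2 | p5) — p2 is true.
  13. (p2 | ~p3 | p4) — p2 is true.
  14. (p3 | ~p5 | ~p2) — ~p5 is true.
  15. (p5 | ~p1 | ~p6) — ~p6 is true.
  16. (p4 | p5 | p1) — p4 is true.
  17. (p2 | ~p4 | p6) — p2 is true.
  18. (p2 | p3 | ~p4) — p2 is true.
  19. (p6 | p5 | ~p1) — ~p1 is true.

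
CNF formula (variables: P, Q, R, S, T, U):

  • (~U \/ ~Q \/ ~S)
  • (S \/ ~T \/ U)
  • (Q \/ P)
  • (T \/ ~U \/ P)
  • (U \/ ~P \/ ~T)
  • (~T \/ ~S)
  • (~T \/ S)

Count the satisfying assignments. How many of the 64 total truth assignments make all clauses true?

Case analysis on T and S:
  T=T, S=T: a clause becomes empty — 0.
  T=T, S=F: a clause becomes empty — 0.
  T=F, S=T: R free; 4 ways for (P,Q,U) × 2^1 = 8.
  T=F, S=F: R free; 5 ways for (P,Q,U) × 2^1 = 10.
Total: 0 + 0 + 8 + 10 = 18.

18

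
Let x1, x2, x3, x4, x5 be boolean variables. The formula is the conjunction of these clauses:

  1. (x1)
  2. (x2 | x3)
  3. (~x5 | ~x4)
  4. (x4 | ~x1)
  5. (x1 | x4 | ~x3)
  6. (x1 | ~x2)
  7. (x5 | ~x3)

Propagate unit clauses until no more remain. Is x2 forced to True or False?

True

Unit clause (x1) sets x1 = True.
In (x4 | ~x1), ~x1 is now false; x4 must hold, so x4 = True.
(~x5 | ~x4): since x4 = True, the clause reduces to (~x5). x5 = False.
(~x3 | x5): since x5 = False, the clause reduces to (~x3). x3 = False.
(x3 | x2) with x3 = False leaves only x2, so x2 = True.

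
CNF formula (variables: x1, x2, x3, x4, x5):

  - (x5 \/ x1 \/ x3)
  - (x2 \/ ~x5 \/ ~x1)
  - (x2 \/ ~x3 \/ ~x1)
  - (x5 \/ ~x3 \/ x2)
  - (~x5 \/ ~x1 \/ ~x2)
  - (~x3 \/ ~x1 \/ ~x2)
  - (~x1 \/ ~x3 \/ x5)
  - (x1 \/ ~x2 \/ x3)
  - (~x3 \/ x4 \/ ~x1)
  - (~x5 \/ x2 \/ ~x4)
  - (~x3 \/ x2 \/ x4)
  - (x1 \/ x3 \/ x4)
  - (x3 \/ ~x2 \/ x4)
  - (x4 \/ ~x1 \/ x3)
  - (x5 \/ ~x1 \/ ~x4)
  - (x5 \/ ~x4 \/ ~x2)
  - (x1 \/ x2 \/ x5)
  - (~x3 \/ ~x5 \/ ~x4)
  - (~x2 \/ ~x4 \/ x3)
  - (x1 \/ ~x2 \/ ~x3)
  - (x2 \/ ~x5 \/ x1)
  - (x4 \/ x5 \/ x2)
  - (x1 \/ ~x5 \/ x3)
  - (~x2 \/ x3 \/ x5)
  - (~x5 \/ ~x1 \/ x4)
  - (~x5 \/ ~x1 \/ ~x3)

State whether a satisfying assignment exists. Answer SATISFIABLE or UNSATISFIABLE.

x1 = True:
  x2 = True:
    propagation gives x5=False, x3=False; an empty clause results — contradiction.
  x2 = False:
    propagation gives x5=False, x3=False, x4=True; an empty clause results — contradiction.
x1 = False:
  x2 = True:
    propagation gives x3=True; an empty clause results — contradiction.
  x2 = False:
    propagation gives x5=True; an empty clause results — contradiction.
Every branch closes, so no satisfying assignment exists.

UNSATISFIABLE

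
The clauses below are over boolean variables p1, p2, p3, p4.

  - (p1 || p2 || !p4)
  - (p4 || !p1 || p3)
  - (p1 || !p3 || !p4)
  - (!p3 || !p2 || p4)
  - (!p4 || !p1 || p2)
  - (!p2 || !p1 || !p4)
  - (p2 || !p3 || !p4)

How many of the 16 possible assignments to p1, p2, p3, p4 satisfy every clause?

Satisfying assignments:
  p1=F p2=F p3=F p4=F
  p1=F p2=F p3=T p4=F
  p1=F p2=T p3=F p4=F
  p1=F p2=T p3=F p4=T
  p1=T p2=F p3=T p4=F
That's 5 in total.

5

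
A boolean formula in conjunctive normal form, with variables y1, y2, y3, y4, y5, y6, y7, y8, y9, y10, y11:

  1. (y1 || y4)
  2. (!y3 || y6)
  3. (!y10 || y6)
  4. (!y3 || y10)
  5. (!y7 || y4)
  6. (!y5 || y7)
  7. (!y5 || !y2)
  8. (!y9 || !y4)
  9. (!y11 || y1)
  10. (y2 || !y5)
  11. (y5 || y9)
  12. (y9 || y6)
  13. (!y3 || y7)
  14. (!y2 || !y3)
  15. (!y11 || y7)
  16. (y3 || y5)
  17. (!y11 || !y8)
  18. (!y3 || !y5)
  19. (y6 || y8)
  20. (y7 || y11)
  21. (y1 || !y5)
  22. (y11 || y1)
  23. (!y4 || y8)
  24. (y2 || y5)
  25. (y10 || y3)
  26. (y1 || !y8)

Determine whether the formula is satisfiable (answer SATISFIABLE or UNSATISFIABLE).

y5 = True:
  propagation gives y7=True, y4=True, y2=False; an empty clause results — contradiction.
y5 = False:
  propagation gives y9=True, y4=False, y1=True, y7=False; an empty clause results — contradiction.
Every branch closes, so no satisfying assignment exists.

UNSATISFIABLE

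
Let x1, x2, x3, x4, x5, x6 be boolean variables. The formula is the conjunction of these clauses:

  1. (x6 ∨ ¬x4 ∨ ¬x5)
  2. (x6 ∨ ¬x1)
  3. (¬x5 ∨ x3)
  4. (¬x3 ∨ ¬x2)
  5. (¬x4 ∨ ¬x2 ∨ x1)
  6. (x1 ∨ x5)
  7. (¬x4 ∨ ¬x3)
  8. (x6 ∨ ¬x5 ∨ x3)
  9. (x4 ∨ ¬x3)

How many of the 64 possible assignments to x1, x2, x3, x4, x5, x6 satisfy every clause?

4

Satisfying assignments:
  x1=T x2=F x3=F x4=F x5=F x6=T
  x1=T x2=F x3=F x4=T x5=F x6=T
  x1=T x2=T x3=F x4=F x5=F x6=T
  x1=T x2=T x3=F x4=T x5=F x6=T
Count: 4.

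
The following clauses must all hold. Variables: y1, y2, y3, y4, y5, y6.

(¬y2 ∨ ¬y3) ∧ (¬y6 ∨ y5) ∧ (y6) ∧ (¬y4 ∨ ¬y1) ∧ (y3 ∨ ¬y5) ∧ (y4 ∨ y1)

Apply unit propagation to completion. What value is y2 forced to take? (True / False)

False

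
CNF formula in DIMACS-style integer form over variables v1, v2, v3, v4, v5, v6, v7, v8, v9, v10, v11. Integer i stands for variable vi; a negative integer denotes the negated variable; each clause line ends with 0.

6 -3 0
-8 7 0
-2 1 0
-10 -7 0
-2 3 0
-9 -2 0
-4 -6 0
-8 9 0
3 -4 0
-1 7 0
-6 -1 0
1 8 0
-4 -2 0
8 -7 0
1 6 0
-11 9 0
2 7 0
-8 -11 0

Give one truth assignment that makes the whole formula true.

v1=T  v2=F  v3=F  v4=F  v5=T  v6=F  v7=T  v8=T  v9=T  v10=F  v11=F

v4 occurs only negated in the remaining clauses — set v4 = False.
v10 occurs only negated in the remaining clauses — set v10 = False.
Set v1 = True and propagate.
  then v7 is forced to True.
  then v6 is forced to False.
  then v3 is forced to False.
  then v2 is forced to False.
  then v8 is forced to True.
  then v9 is forced to True.
  then v11 is forced to False.
v5 is now unconstrained; take v5 = True.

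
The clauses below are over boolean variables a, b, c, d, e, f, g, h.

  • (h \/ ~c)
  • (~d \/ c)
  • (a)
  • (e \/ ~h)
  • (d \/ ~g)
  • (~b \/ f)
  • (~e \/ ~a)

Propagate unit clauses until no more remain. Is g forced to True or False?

Unit clause (a) sets a = True.
In (~a \/ ~e), ~a is now false; ~e must hold, so e = False.
In (e \/ ~h), e is now false; ~h must hold, so h = False.
(~c \/ h): since h = False, the clause reduces to (~c). c = False.
(c \/ ~d) with c = False leaves only ~d, so d = False.
In (d \/ ~g), d is now false; ~g must hold, so g = False.

False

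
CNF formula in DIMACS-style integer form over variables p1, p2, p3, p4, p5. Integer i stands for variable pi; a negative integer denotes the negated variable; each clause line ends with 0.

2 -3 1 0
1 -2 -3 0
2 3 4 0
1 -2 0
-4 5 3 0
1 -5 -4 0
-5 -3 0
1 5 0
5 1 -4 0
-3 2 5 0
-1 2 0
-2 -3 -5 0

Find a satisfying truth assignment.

p1=T  p2=T  p3=F  p4=T  p5=T

Check each clause:
  1. (p1 OR NOT p3 OR p2) — p1 is true.
  2. (p1 OR NOT p3 OR NOT p2) — p1 is true.
  3. (p2 OR p3 OR p4) — p2 is true.
  4. (p1 OR NOT p2) — p1 is true.
  5. (NOT p4 OR p3 OR p5) — p5 is true.
  6. (p1 OR NOT p4 OR NOT p5) — p1 is true.
  7. (NOT p5 OR NOT p3) — NOT p3 is true.
  8. (p5 OR p1) — p1 is true.
  9. (p5 OR NOT p4 OR p1) — p1 is true.
  10. (p2 OR NOT p3 OR p5) — p2 is true.
  11. (p2 OR NOT p1) — p2 is true.
  12. (NOT p5 OR NOT p3 OR NOT p2) — NOT p3 is true.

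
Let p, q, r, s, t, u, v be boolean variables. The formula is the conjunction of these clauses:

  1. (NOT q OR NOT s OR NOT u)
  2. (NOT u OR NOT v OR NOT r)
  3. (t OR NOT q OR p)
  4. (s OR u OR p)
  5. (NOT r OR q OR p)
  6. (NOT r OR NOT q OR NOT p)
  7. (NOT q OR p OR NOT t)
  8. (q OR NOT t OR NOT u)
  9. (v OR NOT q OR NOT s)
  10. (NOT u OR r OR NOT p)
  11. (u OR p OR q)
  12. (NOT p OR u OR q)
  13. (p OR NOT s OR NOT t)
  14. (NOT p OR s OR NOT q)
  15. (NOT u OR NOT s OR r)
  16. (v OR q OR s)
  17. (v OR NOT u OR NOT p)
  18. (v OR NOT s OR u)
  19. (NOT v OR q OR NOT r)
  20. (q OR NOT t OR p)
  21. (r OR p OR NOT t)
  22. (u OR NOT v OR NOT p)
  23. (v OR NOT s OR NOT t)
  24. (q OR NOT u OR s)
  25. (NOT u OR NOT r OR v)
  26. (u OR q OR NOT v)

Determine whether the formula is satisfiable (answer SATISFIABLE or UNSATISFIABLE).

q = True:
  p = True:
    propagation gives r=False, u=False, s=True, v=True; an empty clause results — contradiction.
  p = False:
    propagation gives t=True; an empty clause results — contradiction.
q = False:
  u = True:
    propagation gives t=False, s=True, r=True, v=False; an empty clause results — contradiction.
  u = False:
    propagation gives p=True; an empty clause results — contradiction.
Every branch closes, so no satisfying assignment exists.

UNSATISFIABLE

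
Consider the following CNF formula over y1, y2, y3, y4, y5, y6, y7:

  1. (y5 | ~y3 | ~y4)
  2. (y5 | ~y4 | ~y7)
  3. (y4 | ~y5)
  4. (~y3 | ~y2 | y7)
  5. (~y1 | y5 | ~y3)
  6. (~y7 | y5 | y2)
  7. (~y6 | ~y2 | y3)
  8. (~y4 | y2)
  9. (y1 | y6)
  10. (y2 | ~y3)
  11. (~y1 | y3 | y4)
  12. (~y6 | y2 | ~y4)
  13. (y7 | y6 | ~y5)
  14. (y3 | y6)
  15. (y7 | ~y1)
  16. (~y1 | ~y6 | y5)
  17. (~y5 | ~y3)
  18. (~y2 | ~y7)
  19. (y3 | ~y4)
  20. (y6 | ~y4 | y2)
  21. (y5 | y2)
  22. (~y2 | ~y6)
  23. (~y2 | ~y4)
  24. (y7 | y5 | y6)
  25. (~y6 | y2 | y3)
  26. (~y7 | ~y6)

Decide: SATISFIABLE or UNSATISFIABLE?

UNSATISFIABLE

y2 = True:
  propagation gives y7=False, y3=False, y6=False; an empty clause results — contradiction.
y2 = False:
  propagation gives y4=False, y5=False; an empty clause results — contradiction.
Every branch closes, so no satisfying assignment exists.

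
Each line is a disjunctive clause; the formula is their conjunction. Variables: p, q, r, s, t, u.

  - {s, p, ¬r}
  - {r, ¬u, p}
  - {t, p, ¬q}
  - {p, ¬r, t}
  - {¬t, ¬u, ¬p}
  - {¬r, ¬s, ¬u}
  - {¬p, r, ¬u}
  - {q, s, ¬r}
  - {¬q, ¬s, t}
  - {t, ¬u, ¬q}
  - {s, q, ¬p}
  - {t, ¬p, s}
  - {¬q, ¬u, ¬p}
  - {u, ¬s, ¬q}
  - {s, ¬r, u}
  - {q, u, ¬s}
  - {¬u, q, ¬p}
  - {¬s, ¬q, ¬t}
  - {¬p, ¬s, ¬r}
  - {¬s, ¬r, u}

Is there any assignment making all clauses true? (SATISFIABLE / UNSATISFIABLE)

Set p = False and propagate.
Try q = True.
  then t is forced to True.
  then s is forced to False.
  then r is forced to False.
  then u is forced to False.
Every clause has at least one true literal under this assignment.
So p=0  q=1  r=0  s=0  t=1  u=0 is a satisfying assignment.

SATISFIABLE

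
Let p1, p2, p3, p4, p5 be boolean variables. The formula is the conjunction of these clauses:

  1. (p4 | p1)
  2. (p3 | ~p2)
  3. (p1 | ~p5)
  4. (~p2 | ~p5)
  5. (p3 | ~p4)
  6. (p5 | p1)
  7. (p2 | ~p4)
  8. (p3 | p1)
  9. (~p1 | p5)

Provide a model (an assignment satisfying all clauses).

p3 occurs only positively in the remaining clauses — set p3 = True.
Set p1 = True and propagate.
  then p5 is forced to True.
  then p2 is forced to False.
  then p4 is forced to False.
Every clause has at least one true literal under this assignment.

p1 = T, p2 = F, p3 = T, p4 = F, p5 = T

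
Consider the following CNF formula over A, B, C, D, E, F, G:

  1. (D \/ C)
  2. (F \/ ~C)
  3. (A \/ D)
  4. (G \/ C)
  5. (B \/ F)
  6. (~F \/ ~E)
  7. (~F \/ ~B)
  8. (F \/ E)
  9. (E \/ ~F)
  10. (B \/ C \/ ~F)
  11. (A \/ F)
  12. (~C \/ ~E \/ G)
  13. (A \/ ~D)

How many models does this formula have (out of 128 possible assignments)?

1

The models are:
  A=1 B=1 C=0 D=1 E=1 F=0 G=1
That's 1 in total.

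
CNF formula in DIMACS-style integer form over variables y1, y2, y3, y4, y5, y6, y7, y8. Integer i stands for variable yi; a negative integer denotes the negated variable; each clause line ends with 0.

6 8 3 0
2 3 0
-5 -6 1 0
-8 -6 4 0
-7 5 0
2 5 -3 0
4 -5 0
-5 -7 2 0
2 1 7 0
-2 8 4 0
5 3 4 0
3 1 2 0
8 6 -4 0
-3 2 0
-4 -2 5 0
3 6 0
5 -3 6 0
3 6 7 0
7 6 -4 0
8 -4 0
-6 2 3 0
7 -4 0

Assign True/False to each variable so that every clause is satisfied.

y1=False, y2=True, y3=True, y4=True, y5=True, y6=False, y7=True, y8=True

Branch on y1: take y1 = False.
Set y2 = True and propagate.
Set y3 = True and propagate.
For the remaining variables, y4 = True, y5 = True, y6 = False, y7 = True, y8 = True works.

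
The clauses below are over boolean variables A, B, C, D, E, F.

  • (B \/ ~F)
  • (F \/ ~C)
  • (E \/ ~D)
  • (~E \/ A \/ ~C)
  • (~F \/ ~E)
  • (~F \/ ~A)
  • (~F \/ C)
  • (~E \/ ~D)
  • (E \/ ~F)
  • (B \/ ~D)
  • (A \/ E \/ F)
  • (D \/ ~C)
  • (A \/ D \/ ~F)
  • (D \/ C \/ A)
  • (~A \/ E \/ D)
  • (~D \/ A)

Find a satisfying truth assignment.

A=T, B=T, C=F, D=F, E=T, F=F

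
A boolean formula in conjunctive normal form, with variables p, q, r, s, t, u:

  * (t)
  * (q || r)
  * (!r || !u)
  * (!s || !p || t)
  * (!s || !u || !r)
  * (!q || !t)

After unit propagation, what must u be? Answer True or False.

Unit clause (t) sets t = True.
(!q || !t): since t = True, the clause reduces to (!q). q = False.
(q || r) with q = False leaves only r, so r = True.
(!r || !u): since r = True, the clause reduces to (!u). u = False.

False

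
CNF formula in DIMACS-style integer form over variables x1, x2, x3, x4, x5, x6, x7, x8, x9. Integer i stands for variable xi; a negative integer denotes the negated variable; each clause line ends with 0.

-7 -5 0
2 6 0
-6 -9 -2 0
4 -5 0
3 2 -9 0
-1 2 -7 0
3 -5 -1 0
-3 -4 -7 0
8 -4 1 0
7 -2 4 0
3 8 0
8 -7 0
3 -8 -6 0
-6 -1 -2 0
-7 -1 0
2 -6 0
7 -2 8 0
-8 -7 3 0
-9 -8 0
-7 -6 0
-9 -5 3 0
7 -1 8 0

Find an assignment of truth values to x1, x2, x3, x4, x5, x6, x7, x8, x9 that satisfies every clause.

x1=False, x2=True, x3=True, x4=False, x5=False, x6=False, x7=True, x8=True, x9=False

x5 occurs only negated in the remaining clauses — set x5 = False.
Pure literal: x9 appears only negated; assign x9 = False.
Set x1 = False and propagate.
Try x2 = True.
Set x3 = True and propagate.
The remaining clauses are satisfied by x4 = False, x6 = False, x7 = True, x8 = True.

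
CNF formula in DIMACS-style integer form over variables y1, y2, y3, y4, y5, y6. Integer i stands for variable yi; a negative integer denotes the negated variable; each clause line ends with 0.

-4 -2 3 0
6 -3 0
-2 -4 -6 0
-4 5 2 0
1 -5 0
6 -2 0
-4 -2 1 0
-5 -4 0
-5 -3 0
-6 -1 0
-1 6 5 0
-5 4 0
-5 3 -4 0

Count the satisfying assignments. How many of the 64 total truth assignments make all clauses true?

5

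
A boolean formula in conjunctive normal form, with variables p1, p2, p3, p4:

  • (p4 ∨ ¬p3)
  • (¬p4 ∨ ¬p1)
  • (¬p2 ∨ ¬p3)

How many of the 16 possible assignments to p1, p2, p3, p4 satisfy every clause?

The models are:
  p1=0 p2=0 p3=0 p4=0
  p1=0 p2=0 p3=0 p4=1
  p1=0 p2=0 p3=1 p4=1
  p1=0 p2=1 p3=0 p4=0
  p1=0 p2=1 p3=0 p4=1
  p1=1 p2=0 p3=0 p4=0
  p1=1 p2=1 p3=0 p4=0
That's 7 in total.

7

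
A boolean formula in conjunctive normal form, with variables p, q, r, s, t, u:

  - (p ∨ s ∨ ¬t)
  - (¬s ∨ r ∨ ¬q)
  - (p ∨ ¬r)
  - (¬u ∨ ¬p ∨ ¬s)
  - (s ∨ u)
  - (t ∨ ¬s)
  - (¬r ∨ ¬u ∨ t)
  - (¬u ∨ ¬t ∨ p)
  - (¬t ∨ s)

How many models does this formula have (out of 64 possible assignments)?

Satisfying assignments:
  p=0 q=0 r=0 s=0 t=0 u=1
  p=0 q=0 r=0 s=1 t=1 u=0
  p=0 q=1 r=0 s=0 t=0 u=1
  p=1 q=0 r=0 s=0 t=0 u=1
  p=1 q=0 r=0 s=1 t=1 u=0
  p=1 q=0 r=1 s=1 t=1 u=0
  p=1 q=1 r=0 s=0 t=0 u=1
  p=1 q=1 r=1 s=1 t=1 u=0
Count: 8.

8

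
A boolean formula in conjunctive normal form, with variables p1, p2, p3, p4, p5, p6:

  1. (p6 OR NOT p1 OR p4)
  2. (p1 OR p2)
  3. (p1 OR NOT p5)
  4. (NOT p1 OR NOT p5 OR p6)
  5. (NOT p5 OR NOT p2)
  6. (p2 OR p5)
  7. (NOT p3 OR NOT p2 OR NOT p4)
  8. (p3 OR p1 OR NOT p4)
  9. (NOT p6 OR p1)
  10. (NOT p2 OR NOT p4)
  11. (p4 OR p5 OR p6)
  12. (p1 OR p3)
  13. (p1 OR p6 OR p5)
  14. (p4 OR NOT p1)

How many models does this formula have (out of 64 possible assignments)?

2

Satisfying assignments:
  p1=1 p2=0 p3=0 p4=1 p5=1 p6=1
  p1=1 p2=0 p3=1 p4=1 p5=1 p6=1
Count: 2.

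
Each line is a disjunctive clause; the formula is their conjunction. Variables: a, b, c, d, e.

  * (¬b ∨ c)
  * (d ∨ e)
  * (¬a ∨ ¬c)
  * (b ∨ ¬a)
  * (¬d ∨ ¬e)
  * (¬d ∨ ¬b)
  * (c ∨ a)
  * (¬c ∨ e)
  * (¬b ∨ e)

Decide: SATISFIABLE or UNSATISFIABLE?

SATISFIABLE

Branch on a: take a = False.
  then c is forced to True.
  then e is forced to True.
  then d is forced to False.
b is now unconstrained; take b = True.
Every clause has at least one true literal under this assignment.
So a=False, b=True, c=True, d=False, e=True is a satisfying assignment.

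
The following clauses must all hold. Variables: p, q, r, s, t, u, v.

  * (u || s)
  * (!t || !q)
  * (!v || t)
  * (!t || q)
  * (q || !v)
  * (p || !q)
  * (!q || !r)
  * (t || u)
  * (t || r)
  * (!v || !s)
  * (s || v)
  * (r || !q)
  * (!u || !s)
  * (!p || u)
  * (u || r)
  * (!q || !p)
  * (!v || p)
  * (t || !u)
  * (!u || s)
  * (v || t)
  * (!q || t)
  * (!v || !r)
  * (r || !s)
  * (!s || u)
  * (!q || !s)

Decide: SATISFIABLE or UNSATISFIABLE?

q = True:
  propagation gives t=False; an empty clause results — contradiction.
q = False:
  propagation gives t=False, v=False; an empty clause results — contradiction.
Every branch closes, so no satisfying assignment exists.

UNSATISFIABLE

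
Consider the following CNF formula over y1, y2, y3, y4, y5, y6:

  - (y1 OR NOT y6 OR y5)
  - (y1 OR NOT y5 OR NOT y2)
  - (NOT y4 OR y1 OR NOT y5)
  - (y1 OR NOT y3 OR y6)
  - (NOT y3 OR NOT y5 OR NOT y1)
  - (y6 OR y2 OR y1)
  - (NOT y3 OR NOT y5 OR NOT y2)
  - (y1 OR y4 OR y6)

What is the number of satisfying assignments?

Split on y1, then y5.
  y1=1, y5=1: forces y3=0; y2, y4, y6 free → 2^3 = 8.
  y1=1, y5=0: y2, y3, y4, y6 free → 2^4 = 16.
  y1=0, y5=1: remaining (y2,y3,y4,y6) ∈ {(0,0,0,1); (0,1,0,1)} — 2.
  y1=0, y5=0: remaining (y2,y3,y4,y6) ∈ {(1,0,1,0)} — 1.
Total: 8 + 16 + 2 + 1 = 27.

27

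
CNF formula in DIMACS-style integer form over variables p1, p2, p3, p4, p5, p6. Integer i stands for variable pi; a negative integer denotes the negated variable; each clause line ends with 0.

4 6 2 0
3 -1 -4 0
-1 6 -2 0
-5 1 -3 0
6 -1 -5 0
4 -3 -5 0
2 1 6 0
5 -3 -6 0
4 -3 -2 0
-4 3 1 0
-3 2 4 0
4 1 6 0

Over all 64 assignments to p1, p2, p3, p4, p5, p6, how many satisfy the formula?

12

Split on p1, then p3.
  p1=1, p3=1: remaining (p2,p4,p5,p6) ∈ {(0,1,0,0); (0,1,1,1); (1,1,1,1)} — 3.
  p1=1, p3=0: remaining (p2,p4,p5,p6) ∈ {(0,0,0,1); (0,0,1,1); (1,0,0,1); (1,0,1,1)} — 4.
  p1=0, p3=1: remaining (p2,p4,p5,p6) ∈ {(1,1,0,0)} — 1.
  p1=0, p3=0: remaining (p2,p4,p5,p6) ∈ {(0,0,0,1); (0,0,1,1); (1,0,0,1); (1,0,1,1)} — 4.
Total: 3 + 4 + 1 + 4 = 12.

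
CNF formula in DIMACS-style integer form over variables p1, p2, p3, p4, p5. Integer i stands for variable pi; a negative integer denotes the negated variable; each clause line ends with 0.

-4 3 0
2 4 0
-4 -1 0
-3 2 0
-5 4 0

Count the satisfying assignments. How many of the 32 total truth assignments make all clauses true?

6

The models are:
  p1=0 p2=1 p3=0 p4=0 p5=0
  p1=0 p2=1 p3=1 p4=0 p5=0
  p1=0 p2=1 p3=1 p4=1 p5=0
  p1=0 p2=1 p3=1 p4=1 p5=1
  p1=1 p2=1 p3=0 p4=0 p5=0
  p1=1 p2=1 p3=1 p4=0 p5=0
Count: 6.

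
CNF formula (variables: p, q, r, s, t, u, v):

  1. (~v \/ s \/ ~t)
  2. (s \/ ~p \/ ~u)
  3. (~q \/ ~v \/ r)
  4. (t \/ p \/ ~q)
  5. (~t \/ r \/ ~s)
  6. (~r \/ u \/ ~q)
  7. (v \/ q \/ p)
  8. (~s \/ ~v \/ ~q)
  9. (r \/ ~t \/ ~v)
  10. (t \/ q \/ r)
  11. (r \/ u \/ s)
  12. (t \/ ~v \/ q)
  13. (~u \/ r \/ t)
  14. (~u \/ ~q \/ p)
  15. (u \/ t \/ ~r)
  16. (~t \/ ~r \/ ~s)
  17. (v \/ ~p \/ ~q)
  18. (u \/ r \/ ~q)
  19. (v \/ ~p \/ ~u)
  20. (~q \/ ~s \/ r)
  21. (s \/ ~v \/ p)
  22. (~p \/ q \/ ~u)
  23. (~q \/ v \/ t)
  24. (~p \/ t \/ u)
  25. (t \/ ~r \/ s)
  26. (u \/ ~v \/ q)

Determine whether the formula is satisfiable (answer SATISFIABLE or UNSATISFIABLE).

SATISFIABLE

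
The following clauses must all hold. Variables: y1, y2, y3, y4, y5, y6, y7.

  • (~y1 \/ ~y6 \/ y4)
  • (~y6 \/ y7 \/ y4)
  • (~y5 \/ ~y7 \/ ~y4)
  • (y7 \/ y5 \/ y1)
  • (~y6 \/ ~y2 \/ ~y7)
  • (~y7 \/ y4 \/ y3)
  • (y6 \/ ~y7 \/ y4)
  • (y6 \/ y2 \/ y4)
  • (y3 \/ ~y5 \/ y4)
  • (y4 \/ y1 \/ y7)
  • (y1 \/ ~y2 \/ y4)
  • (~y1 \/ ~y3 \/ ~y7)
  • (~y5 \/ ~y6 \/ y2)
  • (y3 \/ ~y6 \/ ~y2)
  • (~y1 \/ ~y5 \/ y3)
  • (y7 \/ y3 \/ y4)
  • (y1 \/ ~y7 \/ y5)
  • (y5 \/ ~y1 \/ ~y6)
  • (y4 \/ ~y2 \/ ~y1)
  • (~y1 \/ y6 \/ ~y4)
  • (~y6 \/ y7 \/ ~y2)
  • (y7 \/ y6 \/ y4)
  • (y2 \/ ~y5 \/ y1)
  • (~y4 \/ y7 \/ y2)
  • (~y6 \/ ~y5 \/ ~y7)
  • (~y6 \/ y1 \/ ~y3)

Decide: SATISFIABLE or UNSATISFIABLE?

Set y1 = False and propagate.
For the remaining variables, y2 = True, y3 = False, y4 = True, y5 = True, y6 = False, y7 = False works.
So y1=False, y2=True, y3=False, y4=True, y5=True, y6=False, y7=False is a satisfying assignment.

SATISFIABLE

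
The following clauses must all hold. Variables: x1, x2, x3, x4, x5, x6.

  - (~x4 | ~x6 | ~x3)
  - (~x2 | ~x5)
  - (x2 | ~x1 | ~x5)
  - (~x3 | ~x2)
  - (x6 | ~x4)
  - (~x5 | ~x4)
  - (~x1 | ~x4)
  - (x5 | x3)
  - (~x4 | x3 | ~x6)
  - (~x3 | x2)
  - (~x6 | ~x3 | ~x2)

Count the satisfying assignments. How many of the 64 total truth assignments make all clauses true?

2

The models are:
  x1=F x2=F x3=F x4=F x5=T x6=F
  x1=F x2=F x3=F x4=F x5=T x6=T
Count: 2.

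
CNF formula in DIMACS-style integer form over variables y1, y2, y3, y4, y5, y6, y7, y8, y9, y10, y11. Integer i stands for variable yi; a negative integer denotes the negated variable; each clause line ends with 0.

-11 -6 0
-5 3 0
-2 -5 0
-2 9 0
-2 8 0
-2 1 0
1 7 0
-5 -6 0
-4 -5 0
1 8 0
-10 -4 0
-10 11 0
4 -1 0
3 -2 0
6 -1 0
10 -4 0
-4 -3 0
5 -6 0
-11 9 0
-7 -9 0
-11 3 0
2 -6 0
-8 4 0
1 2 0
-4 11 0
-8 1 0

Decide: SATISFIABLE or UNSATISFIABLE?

UNSATISFIABLE

y1 = True:
  propagation gives y4=True, y5=False, y10=False; an empty clause results — contradiction.
y1 = False:
  propagation gives y2=False; an empty clause results — contradiction.
Every branch closes, so no satisfying assignment exists.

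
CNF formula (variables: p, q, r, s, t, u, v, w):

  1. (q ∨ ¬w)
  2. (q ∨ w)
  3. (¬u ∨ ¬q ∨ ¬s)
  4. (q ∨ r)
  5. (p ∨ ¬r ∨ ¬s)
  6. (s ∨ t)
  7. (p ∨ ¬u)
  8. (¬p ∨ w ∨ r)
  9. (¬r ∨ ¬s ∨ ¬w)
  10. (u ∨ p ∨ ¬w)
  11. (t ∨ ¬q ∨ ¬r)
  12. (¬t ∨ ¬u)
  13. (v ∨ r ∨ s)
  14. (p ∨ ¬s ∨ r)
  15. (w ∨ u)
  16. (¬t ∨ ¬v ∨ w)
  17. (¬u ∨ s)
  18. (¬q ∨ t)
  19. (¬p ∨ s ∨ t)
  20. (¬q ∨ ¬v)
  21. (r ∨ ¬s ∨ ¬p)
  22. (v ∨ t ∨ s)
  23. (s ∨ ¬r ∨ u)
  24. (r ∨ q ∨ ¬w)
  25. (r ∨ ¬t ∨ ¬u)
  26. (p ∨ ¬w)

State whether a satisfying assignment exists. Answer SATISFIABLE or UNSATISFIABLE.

UNSATISFIABLE

r = True:
  s = True:
    propagation gives p=True, w=False, q=True, u=False; an empty clause results — contradiction.
  s = False:
    propagation gives t=True, u=False; an empty clause results — contradiction.
r = False:
  propagation gives q=True, t=True, u=False, w=True; an empty clause results — contradiction.
Every branch closes, so no satisfying assignment exists.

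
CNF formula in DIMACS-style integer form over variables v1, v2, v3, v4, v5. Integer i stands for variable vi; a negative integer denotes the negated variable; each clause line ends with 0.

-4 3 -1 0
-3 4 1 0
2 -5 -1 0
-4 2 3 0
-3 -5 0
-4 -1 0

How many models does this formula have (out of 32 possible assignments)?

13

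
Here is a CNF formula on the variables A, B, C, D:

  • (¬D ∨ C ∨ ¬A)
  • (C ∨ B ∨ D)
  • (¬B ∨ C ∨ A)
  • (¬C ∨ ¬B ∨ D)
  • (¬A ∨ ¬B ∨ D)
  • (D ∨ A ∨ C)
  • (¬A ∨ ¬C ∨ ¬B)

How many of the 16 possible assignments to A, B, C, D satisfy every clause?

Satisfying assignments:
  A=0 B=0 C=0 D=1
  A=0 B=0 C=1 D=0
  A=0 B=0 C=1 D=1
  A=0 B=1 C=1 D=1
  A=1 B=0 C=1 D=0
  A=1 B=0 C=1 D=1
Count: 6.

6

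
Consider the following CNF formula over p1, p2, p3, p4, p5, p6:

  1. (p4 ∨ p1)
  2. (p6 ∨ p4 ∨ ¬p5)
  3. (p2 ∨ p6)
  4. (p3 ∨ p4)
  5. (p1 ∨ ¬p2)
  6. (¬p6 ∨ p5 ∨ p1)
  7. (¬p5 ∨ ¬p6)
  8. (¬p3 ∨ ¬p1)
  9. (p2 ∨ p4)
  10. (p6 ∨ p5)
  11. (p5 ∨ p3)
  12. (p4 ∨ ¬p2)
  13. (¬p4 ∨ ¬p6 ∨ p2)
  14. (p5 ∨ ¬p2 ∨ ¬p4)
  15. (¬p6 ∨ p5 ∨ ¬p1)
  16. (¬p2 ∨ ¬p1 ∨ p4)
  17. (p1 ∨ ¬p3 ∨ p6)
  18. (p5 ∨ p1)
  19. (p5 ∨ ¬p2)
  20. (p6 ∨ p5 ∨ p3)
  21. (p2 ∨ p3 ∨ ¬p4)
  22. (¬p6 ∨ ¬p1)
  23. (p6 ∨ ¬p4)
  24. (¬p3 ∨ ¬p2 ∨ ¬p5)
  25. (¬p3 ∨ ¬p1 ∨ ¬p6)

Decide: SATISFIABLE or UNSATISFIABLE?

p6 = True:
  propagation gives p5=False, p1=True; an empty clause results — contradiction.
p6 = False:
  propagation gives p2=True, p1=True, p3=False, p4=True; an empty clause results — contradiction.
Every branch closes, so no satisfying assignment exists.

UNSATISFIABLE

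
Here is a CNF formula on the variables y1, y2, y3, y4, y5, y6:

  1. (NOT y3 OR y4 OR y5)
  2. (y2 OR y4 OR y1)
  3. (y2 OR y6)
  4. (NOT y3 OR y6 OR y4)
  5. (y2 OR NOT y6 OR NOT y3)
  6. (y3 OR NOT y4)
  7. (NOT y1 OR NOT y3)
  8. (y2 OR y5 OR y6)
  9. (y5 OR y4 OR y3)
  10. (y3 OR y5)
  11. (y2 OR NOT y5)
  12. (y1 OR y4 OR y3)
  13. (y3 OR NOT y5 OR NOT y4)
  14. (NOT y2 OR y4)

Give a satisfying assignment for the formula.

y1=False  y2=True  y3=True  y4=True  y5=False  y6=False

Check each clause:
  1. (NOT y3 OR y5 OR y4) — y4 is true.
  2. (y1 OR y2 OR y4) — y2 is true.
  3. (y2 OR y6) — y2 is true.
  4. (y4 OR NOT y3 OR y6) — y4 is true.
  5. (NOT y3 OR NOT y6 OR y2) — NOT y6 is true.
  6. (y3 OR NOT y4) — y3 is true.
  7. (NOT y1 OR NOT y3) — NOT y1 is true.
  8. (y5 OR y2 OR y6) — y2 is true.
  9. (y5 OR y4 OR y3) — y3 is true.
  10. (y3 OR y5) — y3 is true.
  11. (y2 OR NOT y5) — y2 is true.
  12. (y1 OR y3 OR y4) — y3 is true.
  13. (NOT y4 OR y3 OR NOT y5) — y3 is true.
  14. (y4 OR NOT y2) — y4 is true.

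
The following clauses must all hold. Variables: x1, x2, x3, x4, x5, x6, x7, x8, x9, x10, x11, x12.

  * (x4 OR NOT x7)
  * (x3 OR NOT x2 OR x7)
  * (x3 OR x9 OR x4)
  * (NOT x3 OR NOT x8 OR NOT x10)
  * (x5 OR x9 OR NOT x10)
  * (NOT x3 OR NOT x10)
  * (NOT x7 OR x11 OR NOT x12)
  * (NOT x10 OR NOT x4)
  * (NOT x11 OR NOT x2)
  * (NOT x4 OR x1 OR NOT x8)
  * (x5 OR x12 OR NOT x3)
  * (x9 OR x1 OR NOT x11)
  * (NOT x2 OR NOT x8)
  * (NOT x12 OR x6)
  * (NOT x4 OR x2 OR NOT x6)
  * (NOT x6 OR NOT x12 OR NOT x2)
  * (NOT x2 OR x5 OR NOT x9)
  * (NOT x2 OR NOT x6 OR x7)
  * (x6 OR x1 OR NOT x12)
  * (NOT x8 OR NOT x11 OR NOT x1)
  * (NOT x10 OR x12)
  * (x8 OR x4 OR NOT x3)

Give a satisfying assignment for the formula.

Pure literal: x10 appears only negated; assign x10 = False.
Try x1 = True.
Branch on x2: take x2 = False.
The remaining clauses are satisfied by x3 = False, x4 = True, x5 = False, x6 = False, x7 = True, x8 = True, x9 = False, x11 = False, x12 = False.
Every clause has at least one true literal under this assignment.

x1=True  x2=False  x3=False  x4=True  x5=False  x6=False  x7=True  x8=True  x9=False  x10=False  x11=False  x12=False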